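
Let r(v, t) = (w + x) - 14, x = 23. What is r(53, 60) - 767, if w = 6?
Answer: -752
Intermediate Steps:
r(v, t) = 15 (r(v, t) = (6 + 23) - 14 = 29 - 14 = 15)
r(53, 60) - 767 = 15 - 767 = -752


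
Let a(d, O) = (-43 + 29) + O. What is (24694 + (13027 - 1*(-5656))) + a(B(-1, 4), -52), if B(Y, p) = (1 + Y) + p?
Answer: 43311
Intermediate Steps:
B(Y, p) = 1 + Y + p
a(d, O) = -14 + O
(24694 + (13027 - 1*(-5656))) + a(B(-1, 4), -52) = (24694 + (13027 - 1*(-5656))) + (-14 - 52) = (24694 + (13027 + 5656)) - 66 = (24694 + 18683) - 66 = 43377 - 66 = 43311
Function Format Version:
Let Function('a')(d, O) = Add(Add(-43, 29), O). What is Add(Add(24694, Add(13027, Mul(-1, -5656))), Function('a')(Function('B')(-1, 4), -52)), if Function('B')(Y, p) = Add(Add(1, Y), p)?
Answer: 43311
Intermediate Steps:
Function('B')(Y, p) = Add(1, Y, p)
Function('a')(d, O) = Add(-14, O)
Add(Add(24694, Add(13027, Mul(-1, -5656))), Function('a')(Function('B')(-1, 4), -52)) = Add(Add(24694, Add(13027, Mul(-1, -5656))), Add(-14, -52)) = Add(Add(24694, Add(13027, 5656)), -66) = Add(Add(24694, 18683), -66) = Add(43377, -66) = 43311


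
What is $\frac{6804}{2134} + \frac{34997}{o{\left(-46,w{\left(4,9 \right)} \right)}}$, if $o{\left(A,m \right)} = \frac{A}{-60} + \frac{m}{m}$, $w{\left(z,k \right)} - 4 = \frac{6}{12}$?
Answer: $\frac{1120434276}{56551} \approx 19813.0$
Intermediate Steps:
$w{\left(z,k \right)} = \frac{9}{2}$ ($w{\left(z,k \right)} = 4 + \frac{6}{12} = 4 + 6 \cdot \frac{1}{12} = 4 + \frac{1}{2} = \frac{9}{2}$)
$o{\left(A,m \right)} = 1 - \frac{A}{60}$ ($o{\left(A,m \right)} = A \left(- \frac{1}{60}\right) + 1 = - \frac{A}{60} + 1 = 1 - \frac{A}{60}$)
$\frac{6804}{2134} + \frac{34997}{o{\left(-46,w{\left(4,9 \right)} \right)}} = \frac{6804}{2134} + \frac{34997}{1 - - \frac{23}{30}} = 6804 \cdot \frac{1}{2134} + \frac{34997}{1 + \frac{23}{30}} = \frac{3402}{1067} + \frac{34997}{\frac{53}{30}} = \frac{3402}{1067} + 34997 \cdot \frac{30}{53} = \frac{3402}{1067} + \frac{1049910}{53} = \frac{1120434276}{56551}$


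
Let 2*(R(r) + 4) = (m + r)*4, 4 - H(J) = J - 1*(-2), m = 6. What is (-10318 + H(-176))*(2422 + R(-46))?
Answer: -23707320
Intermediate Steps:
H(J) = 2 - J (H(J) = 4 - (J - 1*(-2)) = 4 - (J + 2) = 4 - (2 + J) = 4 + (-2 - J) = 2 - J)
R(r) = 8 + 2*r (R(r) = -4 + ((6 + r)*4)/2 = -4 + (24 + 4*r)/2 = -4 + (12 + 2*r) = 8 + 2*r)
(-10318 + H(-176))*(2422 + R(-46)) = (-10318 + (2 - 1*(-176)))*(2422 + (8 + 2*(-46))) = (-10318 + (2 + 176))*(2422 + (8 - 92)) = (-10318 + 178)*(2422 - 84) = -10140*2338 = -23707320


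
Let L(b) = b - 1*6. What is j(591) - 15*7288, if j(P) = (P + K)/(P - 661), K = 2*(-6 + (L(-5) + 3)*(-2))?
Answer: -7653011/70 ≈ -1.0933e+5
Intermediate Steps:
L(b) = -6 + b (L(b) = b - 6 = -6 + b)
K = 20 (K = 2*(-6 + ((-6 - 5) + 3)*(-2)) = 2*(-6 + (-11 + 3)*(-2)) = 2*(-6 - 8*(-2)) = 2*(-6 + 16) = 2*10 = 20)
j(P) = (20 + P)/(-661 + P) (j(P) = (P + 20)/(P - 661) = (20 + P)/(-661 + P))
j(591) - 15*7288 = (20 + 591)/(-661 + 591) - 15*7288 = 611/(-70) - 109320 = -1/70*611 - 109320 = -611/70 - 109320 = -7653011/70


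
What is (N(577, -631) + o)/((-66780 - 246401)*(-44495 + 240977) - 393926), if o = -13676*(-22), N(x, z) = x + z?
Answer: -21487/4395344512 ≈ -4.8886e-6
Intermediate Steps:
o = 300872
(N(577, -631) + o)/((-66780 - 246401)*(-44495 + 240977) - 393926) = ((577 - 631) + 300872)/((-66780 - 246401)*(-44495 + 240977) - 393926) = (-54 + 300872)/(-313181*196482 - 393926) = 300818/(-61534429242 - 393926) = 300818/(-61534823168) = 300818*(-1/61534823168) = -21487/4395344512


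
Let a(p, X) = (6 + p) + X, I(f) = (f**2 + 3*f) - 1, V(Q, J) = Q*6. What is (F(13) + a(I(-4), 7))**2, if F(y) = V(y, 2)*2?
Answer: 29584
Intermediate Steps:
V(Q, J) = 6*Q
I(f) = -1 + f**2 + 3*f
a(p, X) = 6 + X + p
F(y) = 12*y (F(y) = (6*y)*2 = 12*y)
(F(13) + a(I(-4), 7))**2 = (12*13 + (6 + 7 + (-1 + (-4)**2 + 3*(-4))))**2 = (156 + (6 + 7 + (-1 + 16 - 12)))**2 = (156 + (6 + 7 + 3))**2 = (156 + 16)**2 = 172**2 = 29584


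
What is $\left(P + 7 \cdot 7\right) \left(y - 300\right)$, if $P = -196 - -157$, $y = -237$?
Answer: $-5370$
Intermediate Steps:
$P = -39$ ($P = -196 + 157 = -39$)
$\left(P + 7 \cdot 7\right) \left(y - 300\right) = \left(-39 + 7 \cdot 7\right) \left(-237 - 300\right) = \left(-39 + 49\right) \left(-537\right) = 10 \left(-537\right) = -5370$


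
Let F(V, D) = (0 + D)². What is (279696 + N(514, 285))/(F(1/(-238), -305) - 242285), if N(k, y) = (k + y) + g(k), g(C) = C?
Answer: -281009/149260 ≈ -1.8827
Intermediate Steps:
N(k, y) = y + 2*k (N(k, y) = (k + y) + k = y + 2*k)
F(V, D) = D²
(279696 + N(514, 285))/(F(1/(-238), -305) - 242285) = (279696 + (285 + 2*514))/((-305)² - 242285) = (279696 + (285 + 1028))/(93025 - 242285) = (279696 + 1313)/(-149260) = 281009*(-1/149260) = -281009/149260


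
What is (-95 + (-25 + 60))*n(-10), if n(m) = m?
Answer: 600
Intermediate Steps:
(-95 + (-25 + 60))*n(-10) = (-95 + (-25 + 60))*(-10) = (-95 + 35)*(-10) = -60*(-10) = 600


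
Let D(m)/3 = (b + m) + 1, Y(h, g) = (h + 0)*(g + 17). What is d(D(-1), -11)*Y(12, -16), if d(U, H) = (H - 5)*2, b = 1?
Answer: -384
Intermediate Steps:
Y(h, g) = h*(17 + g)
D(m) = 6 + 3*m (D(m) = 3*((1 + m) + 1) = 3*(2 + m) = 6 + 3*m)
d(U, H) = -10 + 2*H (d(U, H) = (-5 + H)*2 = -10 + 2*H)
d(D(-1), -11)*Y(12, -16) = (-10 + 2*(-11))*(12*(17 - 16)) = (-10 - 22)*(12*1) = -32*12 = -384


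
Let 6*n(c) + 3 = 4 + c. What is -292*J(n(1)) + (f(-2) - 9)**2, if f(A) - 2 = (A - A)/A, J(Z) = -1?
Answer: 341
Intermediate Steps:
n(c) = 1/6 + c/6 (n(c) = -1/2 + (4 + c)/6 = -1/2 + (2/3 + c/6) = 1/6 + c/6)
f(A) = 2 (f(A) = 2 + (A - A)/A = 2 + 0/A = 2 + 0 = 2)
-292*J(n(1)) + (f(-2) - 9)**2 = -292*(-1) + (2 - 9)**2 = 292 + (-7)**2 = 292 + 49 = 341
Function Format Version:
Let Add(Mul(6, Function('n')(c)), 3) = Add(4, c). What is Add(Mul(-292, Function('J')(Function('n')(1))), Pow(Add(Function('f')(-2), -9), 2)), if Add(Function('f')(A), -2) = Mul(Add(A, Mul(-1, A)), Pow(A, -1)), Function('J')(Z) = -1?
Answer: 341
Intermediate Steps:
Function('n')(c) = Add(Rational(1, 6), Mul(Rational(1, 6), c)) (Function('n')(c) = Add(Rational(-1, 2), Mul(Rational(1, 6), Add(4, c))) = Add(Rational(-1, 2), Add(Rational(2, 3), Mul(Rational(1, 6), c))) = Add(Rational(1, 6), Mul(Rational(1, 6), c)))
Function('f')(A) = 2 (Function('f')(A) = Add(2, Mul(Add(A, Mul(-1, A)), Pow(A, -1))) = Add(2, Mul(0, Pow(A, -1))) = Add(2, 0) = 2)
Add(Mul(-292, Function('J')(Function('n')(1))), Pow(Add(Function('f')(-2), -9), 2)) = Add(Mul(-292, -1), Pow(Add(2, -9), 2)) = Add(292, Pow(-7, 2)) = Add(292, 49) = 341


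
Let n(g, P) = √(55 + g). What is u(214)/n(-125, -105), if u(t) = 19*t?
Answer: -2033*I*√70/35 ≈ -485.98*I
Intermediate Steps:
u(214)/n(-125, -105) = (19*214)/(√(55 - 125)) = 4066/(√(-70)) = 4066/((I*√70)) = 4066*(-I*√70/70) = -2033*I*√70/35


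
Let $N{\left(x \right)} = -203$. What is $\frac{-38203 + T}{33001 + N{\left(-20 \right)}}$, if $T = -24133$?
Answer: $- \frac{31168}{16399} \approx -1.9006$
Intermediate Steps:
$\frac{-38203 + T}{33001 + N{\left(-20 \right)}} = \frac{-38203 - 24133}{33001 - 203} = - \frac{62336}{32798} = \left(-62336\right) \frac{1}{32798} = - \frac{31168}{16399}$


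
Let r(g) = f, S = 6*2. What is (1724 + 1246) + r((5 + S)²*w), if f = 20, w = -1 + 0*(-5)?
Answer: 2990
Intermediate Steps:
S = 12
w = -1 (w = -1 + 0 = -1)
r(g) = 20
(1724 + 1246) + r((5 + S)²*w) = (1724 + 1246) + 20 = 2970 + 20 = 2990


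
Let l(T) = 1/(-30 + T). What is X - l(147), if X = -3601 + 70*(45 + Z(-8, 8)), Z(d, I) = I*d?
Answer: -576928/117 ≈ -4931.0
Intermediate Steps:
X = -4931 (X = -3601 + 70*(45 + 8*(-8)) = -3601 + 70*(45 - 64) = -3601 + 70*(-19) = -3601 - 1330 = -4931)
X - l(147) = -4931 - 1/(-30 + 147) = -4931 - 1/117 = -576928/117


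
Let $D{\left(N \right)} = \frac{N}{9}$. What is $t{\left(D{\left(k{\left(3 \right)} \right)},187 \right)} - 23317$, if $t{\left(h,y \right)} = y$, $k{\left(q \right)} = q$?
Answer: $-23130$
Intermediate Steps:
$D{\left(N \right)} = \frac{N}{9}$ ($D{\left(N \right)} = N \frac{1}{9} = \frac{N}{9}$)
$t{\left(D{\left(k{\left(3 \right)} \right)},187 \right)} - 23317 = 187 - 23317 = -23130$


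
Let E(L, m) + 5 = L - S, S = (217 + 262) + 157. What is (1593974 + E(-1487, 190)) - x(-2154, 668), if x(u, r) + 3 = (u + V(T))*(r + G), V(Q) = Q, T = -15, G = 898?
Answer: 4988503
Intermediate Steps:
S = 636 (S = 479 + 157 = 636)
x(u, r) = -3 + (-15 + u)*(898 + r) (x(u, r) = -3 + (u - 15)*(r + 898) = -3 + (-15 + u)*(898 + r))
E(L, m) = -641 + L (E(L, m) = -5 + (L - 1*636) = -5 + (L - 636) = -5 + (-636 + L) = -641 + L)
(1593974 + E(-1487, 190)) - x(-2154, 668) = (1593974 + (-641 - 1487)) - (-13473 - 15*668 + 898*(-2154) + 668*(-2154)) = (1593974 - 2128) - (-13473 - 10020 - 1934292 - 1438872) = 1591846 - 1*(-3396657) = 1591846 + 3396657 = 4988503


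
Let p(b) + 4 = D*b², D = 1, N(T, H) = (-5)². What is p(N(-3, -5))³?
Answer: 239483061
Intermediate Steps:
N(T, H) = 25
p(b) = -4 + b² (p(b) = -4 + 1*b² = -4 + b²)
p(N(-3, -5))³ = (-4 + 25²)³ = (-4 + 625)³ = 621³ = 239483061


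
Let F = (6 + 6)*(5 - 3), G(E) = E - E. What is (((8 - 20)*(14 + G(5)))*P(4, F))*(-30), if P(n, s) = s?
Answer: 120960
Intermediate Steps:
G(E) = 0
F = 24 (F = 12*2 = 24)
(((8 - 20)*(14 + G(5)))*P(4, F))*(-30) = (((8 - 20)*(14 + 0))*24)*(-30) = (-12*14*24)*(-30) = -168*24*(-30) = -4032*(-30) = 120960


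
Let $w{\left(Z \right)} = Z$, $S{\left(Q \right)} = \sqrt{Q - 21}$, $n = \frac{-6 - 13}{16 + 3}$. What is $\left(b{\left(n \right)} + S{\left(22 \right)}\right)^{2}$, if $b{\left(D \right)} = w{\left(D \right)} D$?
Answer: $4$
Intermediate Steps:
$n = -1$ ($n = - \frac{19}{19} = \left(-19\right) \frac{1}{19} = -1$)
$S{\left(Q \right)} = \sqrt{-21 + Q}$
$b{\left(D \right)} = D^{2}$ ($b{\left(D \right)} = D D = D^{2}$)
$\left(b{\left(n \right)} + S{\left(22 \right)}\right)^{2} = \left(\left(-1\right)^{2} + \sqrt{-21 + 22}\right)^{2} = \left(1 + \sqrt{1}\right)^{2} = \left(1 + 1\right)^{2} = 2^{2} = 4$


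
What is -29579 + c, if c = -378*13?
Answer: -34493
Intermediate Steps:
c = -4914
-29579 + c = -29579 - 4914 = -34493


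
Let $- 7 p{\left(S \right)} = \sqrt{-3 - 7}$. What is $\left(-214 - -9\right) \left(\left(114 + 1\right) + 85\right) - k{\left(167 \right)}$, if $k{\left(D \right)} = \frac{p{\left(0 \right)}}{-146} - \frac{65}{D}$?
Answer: $- \frac{6846935}{167} - \frac{i \sqrt{10}}{1022} \approx -41000.0 - 0.0030942 i$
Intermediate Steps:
$p{\left(S \right)} = - \frac{i \sqrt{10}}{7}$ ($p{\left(S \right)} = - \frac{\sqrt{-3 - 7}}{7} = - \frac{\sqrt{-10}}{7} = - \frac{i \sqrt{10}}{7}$)
$k{\left(D \right)} = - \frac{65}{D} + \frac{i \sqrt{10}}{1022}$ ($k{\left(D \right)} = \frac{\left(- \frac{1}{7}\right) i \sqrt{10}}{-146} - \frac{65}{D} = - \frac{i \sqrt{10}}{7} \left(- \frac{1}{146}\right) - \frac{65}{D} = \frac{i \sqrt{10}}{1022} - \frac{65}{D} = - \frac{65}{D} + \frac{i \sqrt{10}}{1022}$)
$\left(-214 - -9\right) \left(\left(114 + 1\right) + 85\right) - k{\left(167 \right)} = \left(-214 - -9\right) \left(\left(114 + 1\right) + 85\right) - \left(- \frac{65}{167} + \frac{i \sqrt{10}}{1022}\right) = \left(-214 + 9\right) \left(115 + 85\right) - \left(\left(-65\right) \frac{1}{167} + \frac{i \sqrt{10}}{1022}\right) = \left(-205\right) 200 - \left(- \frac{65}{167} + \frac{i \sqrt{10}}{1022}\right) = -41000 + \left(\frac{65}{167} - \frac{i \sqrt{10}}{1022}\right) = - \frac{6846935}{167} - \frac{i \sqrt{10}}{1022}$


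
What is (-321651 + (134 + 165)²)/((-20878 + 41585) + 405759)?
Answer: -116125/213233 ≈ -0.54459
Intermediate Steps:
(-321651 + (134 + 165)²)/((-20878 + 41585) + 405759) = (-321651 + 299²)/(20707 + 405759) = (-321651 + 89401)/426466 = -232250*1/426466 = -116125/213233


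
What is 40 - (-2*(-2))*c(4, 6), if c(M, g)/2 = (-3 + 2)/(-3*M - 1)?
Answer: 512/13 ≈ 39.385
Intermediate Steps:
c(M, g) = -2/(-1 - 3*M) (c(M, g) = 2*((-3 + 2)/(-3*M - 1)) = 2*(-1/(-1 - 3*M)) = -2/(-1 - 3*M))
40 - (-2*(-2))*c(4, 6) = 40 - (-2*(-2))*2/(1 + 3*4) = 40 - 4*2/(1 + 12) = 40 - 4*2/13 = 40 - 1*8/13 = 40 - 8/13 = 512/13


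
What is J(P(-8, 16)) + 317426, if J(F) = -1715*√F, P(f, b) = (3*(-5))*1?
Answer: 317426 - 1715*I*√15 ≈ 3.1743e+5 - 6642.2*I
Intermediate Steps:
P(f, b) = -15 (P(f, b) = -15*1 = -15)
J(P(-8, 16)) + 317426 = -1715*I*√15 + 317426 = 317426 - 1715*I*√15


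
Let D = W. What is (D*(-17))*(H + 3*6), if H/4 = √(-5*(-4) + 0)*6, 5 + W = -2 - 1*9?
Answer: 4896 + 13056*√5 ≈ 34090.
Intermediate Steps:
W = -16 (W = -5 + (-2 - 1*9) = -5 + (-2 - 9) = -5 - 11 = -16)
H = 48*√5 (H = 4*(√(-5*(-4) + 0)*6) = 4*(√(20 + 0)*6) = 4*(√20*6) = 4*((2*√5)*6) = 4*(12*√5) = 48*√5 ≈ 107.33)
D = -16
(D*(-17))*(H + 3*6) = (-16*(-17))*(48*√5 + 3*6) = 272*(48*√5 + 18) = 272*(18 + 48*√5) = 4896 + 13056*√5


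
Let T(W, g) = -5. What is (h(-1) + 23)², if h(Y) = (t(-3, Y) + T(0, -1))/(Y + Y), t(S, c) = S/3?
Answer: 676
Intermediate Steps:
t(S, c) = S/3 (t(S, c) = S*(⅓) = S/3)
h(Y) = -3/Y (h(Y) = ((⅓)*(-3) - 5)/(Y + Y) = (-1 - 5)/((2*Y)) = -3/Y)
(h(-1) + 23)² = (-3/(-1) + 23)² = (-3*(-1) + 23)² = (3 + 23)² = 26² = 676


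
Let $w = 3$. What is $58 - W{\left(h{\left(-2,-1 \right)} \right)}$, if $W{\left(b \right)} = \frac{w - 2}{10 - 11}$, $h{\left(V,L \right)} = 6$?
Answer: $59$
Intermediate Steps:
$W{\left(b \right)} = -1$ ($W{\left(b \right)} = \frac{3 - 2}{10 - 11} = 1 \frac{1}{-1} = 1 \left(-1\right) = -1$)
$58 - W{\left(h{\left(-2,-1 \right)} \right)} = 58 - -1 = 58 + 1 = 59$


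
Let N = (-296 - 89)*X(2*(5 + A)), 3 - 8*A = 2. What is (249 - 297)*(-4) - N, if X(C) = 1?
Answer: 577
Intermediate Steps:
A = 1/8 (A = 3/8 - 1/8*2 = 3/8 - 1/4 = 1/8 ≈ 0.12500)
N = -385 (N = (-296 - 89)*1 = -385*1 = -385)
(249 - 297)*(-4) - N = (249 - 297)*(-4) - 1*(-385) = -48*(-4) + 385 = 192 + 385 = 577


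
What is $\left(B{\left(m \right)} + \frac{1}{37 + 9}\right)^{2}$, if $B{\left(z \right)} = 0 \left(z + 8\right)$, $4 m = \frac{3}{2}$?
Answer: $\frac{1}{2116} \approx 0.00047259$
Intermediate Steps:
$m = \frac{3}{8}$ ($m = \frac{3 \cdot \frac{1}{2}}{4} = \frac{1}{4} \cdot \frac{3}{2} = \frac{3}{8} \approx 0.375$)
$B{\left(z \right)} = 0$ ($B{\left(z \right)} = 0 \left(8 + z\right) = 0$)
$\left(B{\left(m \right)} + \frac{1}{37 + 9}\right)^{2} = \left(0 + \frac{1}{37 + 9}\right)^{2} = \left(0 + \frac{1}{46}\right)^{2} = \left(\frac{1}{46}\right)^{2} = \frac{1}{2116}$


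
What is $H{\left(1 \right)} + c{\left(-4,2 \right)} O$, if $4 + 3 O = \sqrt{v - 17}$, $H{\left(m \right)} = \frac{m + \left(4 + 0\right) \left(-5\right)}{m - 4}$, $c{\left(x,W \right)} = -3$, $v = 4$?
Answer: $\frac{31}{3} - i \sqrt{13} \approx 10.333 - 3.6056 i$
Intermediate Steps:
$H{\left(m \right)} = \frac{-20 + m}{-4 + m}$ ($H{\left(m \right)} = \frac{m + 4 \left(-5\right)}{-4 + m} = \frac{m - 20}{-4 + m} = \frac{-20 + m}{-4 + m}$)
$O = - \frac{4}{3} + \frac{i \sqrt{13}}{3}$ ($O = - \frac{4}{3} + \frac{\sqrt{4 - 17}}{3} = - \frac{4}{3} + \frac{\sqrt{-13}}{3} = - \frac{4}{3} + \frac{i \sqrt{13}}{3} \approx -1.3333 + 1.2019 i$)
$H{\left(1 \right)} + c{\left(-4,2 \right)} O = \frac{-20 + 1}{-4 + 1} - 3 \left(- \frac{4}{3} + \frac{i \sqrt{13}}{3}\right) = \frac{1}{-3} \left(-19\right) + \left(4 - i \sqrt{13}\right) = \left(- \frac{1}{3}\right) \left(-19\right) + \left(4 - i \sqrt{13}\right) = \frac{19}{3} + \left(4 - i \sqrt{13}\right) = \frac{31}{3} - i \sqrt{13}$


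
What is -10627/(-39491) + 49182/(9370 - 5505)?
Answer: 1983319717/152632715 ≈ 12.994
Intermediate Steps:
-10627/(-39491) + 49182/(9370 - 5505) = -10627*(-1/39491) + 49182/3865 = 10627/39491 + 49182*(1/3865) = 10627/39491 + 49182/3865 = 1983319717/152632715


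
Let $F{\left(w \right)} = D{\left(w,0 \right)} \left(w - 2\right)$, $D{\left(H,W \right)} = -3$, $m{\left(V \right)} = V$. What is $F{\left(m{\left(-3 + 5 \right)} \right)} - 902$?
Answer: $-902$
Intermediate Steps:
$F{\left(w \right)} = 6 - 3 w$ ($F{\left(w \right)} = - 3 \left(w - 2\right) = - 3 \left(-2 + w\right) = 6 - 3 w$)
$F{\left(m{\left(-3 + 5 \right)} \right)} - 902 = \left(6 - 3 \left(-3 + 5\right)\right) - 902 = \left(6 - 6\right) - 902 = 0 - 902 = -902$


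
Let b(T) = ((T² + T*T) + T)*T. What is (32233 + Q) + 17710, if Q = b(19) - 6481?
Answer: 57541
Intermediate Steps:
b(T) = T*(T + 2*T²) (b(T) = ((T² + T²) + T)*T = (2*T² + T)*T = (T + 2*T²)*T = T*(T + 2*T²))
Q = 7598 (Q = 19²*(1 + 2*19) - 6481 = 361*(1 + 38) - 6481 = 361*39 - 6481 = 14079 - 6481 = 7598)
(32233 + Q) + 17710 = (32233 + 7598) + 17710 = 39831 + 17710 = 57541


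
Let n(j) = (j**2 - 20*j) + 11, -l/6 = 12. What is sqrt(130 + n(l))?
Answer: sqrt(6765) ≈ 82.250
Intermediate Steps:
l = -72 (l = -6*12 = -72)
n(j) = 11 + j**2 - 20*j
sqrt(130 + n(l)) = sqrt(130 + (11 + (-72)**2 - 20*(-72))) = sqrt(130 + (11 + 5184 + 1440)) = sqrt(130 + 6635) = sqrt(6765)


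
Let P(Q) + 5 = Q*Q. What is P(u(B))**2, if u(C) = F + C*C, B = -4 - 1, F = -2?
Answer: 274576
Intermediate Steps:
B = -5
u(C) = -2 + C**2 (u(C) = -2 + C*C = -2 + C**2)
P(Q) = -5 + Q**2 (P(Q) = -5 + Q*Q = -5 + Q**2)
P(u(B))**2 = (-5 + (-2 + (-5)**2)**2)**2 = (-5 + (-2 + 25)**2)**2 = (-5 + 23**2)**2 = (-5 + 529)**2 = 524**2 = 274576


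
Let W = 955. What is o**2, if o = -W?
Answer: 912025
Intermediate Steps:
o = -955 (o = -1*955 = -955)
o**2 = (-955)**2 = 912025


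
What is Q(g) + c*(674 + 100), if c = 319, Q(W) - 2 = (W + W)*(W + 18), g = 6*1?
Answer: 247196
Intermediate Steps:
g = 6
Q(W) = 2 + 2*W*(18 + W) (Q(W) = 2 + (W + W)*(W + 18) = 2 + (2*W)*(18 + W) = 2 + 2*W*(18 + W))
Q(g) + c*(674 + 100) = (2 + 2*6² + 36*6) + 319*(674 + 100) = (2 + 2*36 + 216) + 319*774 = (2 + 72 + 216) + 246906 = 290 + 246906 = 247196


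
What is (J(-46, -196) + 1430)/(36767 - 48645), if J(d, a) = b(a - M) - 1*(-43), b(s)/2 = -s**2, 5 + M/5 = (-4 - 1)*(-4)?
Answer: 145409/11878 ≈ 12.242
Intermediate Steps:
M = 75 (M = -25 + 5*((-4 - 1)*(-4)) = -25 + 5*(-5*(-4)) = -25 + 5*20 = -25 + 100 = 75)
b(s) = -2*s**2 (b(s) = 2*(-s**2) = -2*s**2)
J(d, a) = 43 - 2*(-75 + a)**2 (J(d, a) = -2*(a - 1*75)**2 - 1*(-43) = -2*(a - 75)**2 + 43 = -2*(-75 + a)**2 + 43 = 43 - 2*(-75 + a)**2)
(J(-46, -196) + 1430)/(36767 - 48645) = ((43 - 2*(-75 - 196)**2) + 1430)/(36767 - 48645) = ((43 - 2*(-271)**2) + 1430)/(-11878) = ((43 - 2*73441) + 1430)*(-1/11878) = ((43 - 146882) + 1430)*(-1/11878) = (-146839 + 1430)*(-1/11878) = -145409*(-1/11878) = 145409/11878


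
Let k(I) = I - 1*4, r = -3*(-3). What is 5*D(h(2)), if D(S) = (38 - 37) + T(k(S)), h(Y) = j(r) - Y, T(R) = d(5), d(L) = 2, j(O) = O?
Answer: 15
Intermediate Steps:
r = 9
k(I) = -4 + I (k(I) = I - 4 = -4 + I)
T(R) = 2
h(Y) = 9 - Y
D(S) = 3 (D(S) = (38 - 37) + 2 = 1 + 2 = 3)
5*D(h(2)) = 5*3 = 15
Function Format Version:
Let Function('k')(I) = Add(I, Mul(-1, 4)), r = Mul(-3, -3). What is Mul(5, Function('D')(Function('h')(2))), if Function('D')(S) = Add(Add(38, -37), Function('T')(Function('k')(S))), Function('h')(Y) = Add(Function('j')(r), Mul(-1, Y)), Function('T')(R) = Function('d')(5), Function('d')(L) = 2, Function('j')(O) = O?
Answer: 15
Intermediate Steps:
r = 9
Function('k')(I) = Add(-4, I) (Function('k')(I) = Add(I, -4) = Add(-4, I))
Function('T')(R) = 2
Function('h')(Y) = Add(9, Mul(-1, Y))
Function('D')(S) = 3 (Function('D')(S) = Add(Add(38, -37), 2) = Add(1, 2) = 3)
Mul(5, Function('D')(Function('h')(2))) = Mul(5, 3) = 15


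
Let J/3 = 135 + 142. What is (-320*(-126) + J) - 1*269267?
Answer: -228116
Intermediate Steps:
J = 831 (J = 3*(135 + 142) = 3*277 = 831)
(-320*(-126) + J) - 1*269267 = (-320*(-126) + 831) - 1*269267 = (40320 + 831) - 269267 = 41151 - 269267 = -228116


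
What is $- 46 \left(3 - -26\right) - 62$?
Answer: $-1396$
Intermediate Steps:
$- 46 \left(3 - -26\right) - 62 = - 46 \left(3 + 26\right) - 62 = \left(-46\right) 29 - 62 = -1334 - 62 = -1396$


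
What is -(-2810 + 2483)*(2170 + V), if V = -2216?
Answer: -15042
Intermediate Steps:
-(-2810 + 2483)*(2170 + V) = -(-2810 + 2483)*(2170 - 2216) = -(-327)*(-46) = -1*15042 = -15042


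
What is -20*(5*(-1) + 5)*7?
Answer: 0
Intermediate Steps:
-20*(5*(-1) + 5)*7 = -20*(-5 + 5)*7 = -20*0*7 = 0*7 = 0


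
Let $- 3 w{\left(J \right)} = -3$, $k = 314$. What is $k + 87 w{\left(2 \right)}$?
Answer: $401$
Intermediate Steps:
$w{\left(J \right)} = 1$ ($w{\left(J \right)} = \left(- \frac{1}{3}\right) \left(-3\right) = 1$)
$k + 87 w{\left(2 \right)} = 314 + 87 \cdot 1 = 314 + 87 = 401$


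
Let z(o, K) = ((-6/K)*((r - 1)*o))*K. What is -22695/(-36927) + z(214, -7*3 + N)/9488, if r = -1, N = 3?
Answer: 12923279/14598474 ≈ 0.88525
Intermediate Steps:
z(o, K) = 12*o (z(o, K) = ((-6/K)*((-1 - 1)*o))*K = ((-6/K)*(-2*o))*K = (12*o/K)*K = 12*o)
-22695/(-36927) + z(214, -7*3 + N)/9488 = -22695/(-36927) + (12*214)/9488 = -22695*(-1/36927) + 2568*(1/9488) = 7565/12309 + 321/1186 = 12923279/14598474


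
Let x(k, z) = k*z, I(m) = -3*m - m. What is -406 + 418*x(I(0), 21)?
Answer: -406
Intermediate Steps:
I(m) = -4*m
-406 + 418*x(I(0), 21) = -406 + 418*(-4*0*21) = -406 + 418*(0*21) = -406 + 418*0 = -406 + 0 = -406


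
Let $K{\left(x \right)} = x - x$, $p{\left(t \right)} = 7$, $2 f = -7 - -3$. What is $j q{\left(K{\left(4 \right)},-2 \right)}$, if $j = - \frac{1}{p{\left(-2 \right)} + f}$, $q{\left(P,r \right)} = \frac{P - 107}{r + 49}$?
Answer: $\frac{107}{235} \approx 0.45532$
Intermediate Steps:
$f = -2$ ($f = \frac{-7 - -3}{2} = \frac{-7 + 3}{2} = \frac{1}{2} \left(-4\right) = -2$)
$K{\left(x \right)} = 0$
$q{\left(P,r \right)} = \frac{-107 + P}{49 + r}$
$j = - \frac{1}{5}$ ($j = - \frac{1}{7 - 2} = - \frac{1}{5} \approx -0.2$)
$j q{\left(K{\left(4 \right)},-2 \right)} = - \frac{\frac{1}{49 - 2} \left(-107 + 0\right)}{5} = - \frac{\frac{1}{47} \left(-107\right)}{5} = \left(- \frac{1}{5}\right) \left(- \frac{107}{47}\right) = \frac{107}{235}$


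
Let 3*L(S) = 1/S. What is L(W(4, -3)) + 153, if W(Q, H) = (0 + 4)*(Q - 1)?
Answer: 5509/36 ≈ 153.03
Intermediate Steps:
W(Q, H) = -4 + 4*Q (W(Q, H) = 4*(-1 + Q) = -4 + 4*Q)
L(S) = 1/(3*S)
L(W(4, -3)) + 153 = 1/(3*(-4 + 4*4)) + 153 = 1/(3*(-4 + 16)) + 153 = (⅓)/12 + 153 = (⅓)*(1/12) + 153 = 1/36 + 153 = 5509/36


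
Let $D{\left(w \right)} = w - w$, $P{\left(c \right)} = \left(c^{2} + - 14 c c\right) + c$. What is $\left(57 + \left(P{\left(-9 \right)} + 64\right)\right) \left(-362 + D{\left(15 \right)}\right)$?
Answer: $340642$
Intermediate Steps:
$P{\left(c \right)} = c - 13 c^{2}$ ($P{\left(c \right)} = \left(c^{2} - 14 c^{2}\right) + c = - 13 c^{2} + c = c - 13 c^{2}$)
$D{\left(w \right)} = 0$
$\left(57 + \left(P{\left(-9 \right)} + 64\right)\right) \left(-362 + D{\left(15 \right)}\right) = \left(57 + \left(- 9 \left(1 - -117\right) + 64\right)\right) \left(-362 + 0\right) = \left(57 + \left(- 9 \left(1 + 117\right) + 64\right)\right) \left(-362\right) = \left(57 + \left(\left(-9\right) 118 + 64\right)\right) \left(-362\right) = \left(57 + \left(-1062 + 64\right)\right) \left(-362\right) = \left(57 - 998\right) \left(-362\right) = \left(-941\right) \left(-362\right) = 340642$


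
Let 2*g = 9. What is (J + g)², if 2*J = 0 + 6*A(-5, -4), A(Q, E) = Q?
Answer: 441/4 ≈ 110.25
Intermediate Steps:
g = 9/2 (g = (½)*9 = 9/2 ≈ 4.5000)
J = -15 (J = (0 + 6*(-5))/2 = (0 - 30)/2 = (½)*(-30) = -15)
(J + g)² = (-15 + 9/2)² = (-21/2)² = 441/4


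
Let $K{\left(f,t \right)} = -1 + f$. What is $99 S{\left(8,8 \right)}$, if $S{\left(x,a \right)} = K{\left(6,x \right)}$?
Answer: $495$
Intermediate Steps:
$S{\left(x,a \right)} = 5$ ($S{\left(x,a \right)} = -1 + 6 = 5$)
$99 S{\left(8,8 \right)} = 99 \cdot 5 = 495$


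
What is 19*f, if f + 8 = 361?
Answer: 6707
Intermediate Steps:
f = 353 (f = -8 + 361 = 353)
19*f = 19*353 = 6707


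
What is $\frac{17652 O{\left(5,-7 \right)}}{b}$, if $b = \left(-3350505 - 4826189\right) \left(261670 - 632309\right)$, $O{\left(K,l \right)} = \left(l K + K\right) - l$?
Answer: $- \frac{202998}{1515300843733} \approx -1.3397 \cdot 10^{-7}$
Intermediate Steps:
$O{\left(K,l \right)} = K - l + K l$ ($O{\left(K,l \right)} = \left(K l + K\right) - l = \left(K + K l\right) - l = K - l + K l$)
$b = 3030601687466$ ($b = \left(-8176694\right) \left(-370639\right) = 3030601687466$)
$\frac{17652 O{\left(5,-7 \right)}}{b} = \frac{17652 \left(5 - -7 + 5 \left(-7\right)\right)}{3030601687466} = 17652 \left(5 + 7 - 35\right) \frac{1}{3030601687466} = 17652 \left(-23\right) \frac{1}{3030601687466} = \left(-405996\right) \frac{1}{3030601687466} = - \frac{202998}{1515300843733}$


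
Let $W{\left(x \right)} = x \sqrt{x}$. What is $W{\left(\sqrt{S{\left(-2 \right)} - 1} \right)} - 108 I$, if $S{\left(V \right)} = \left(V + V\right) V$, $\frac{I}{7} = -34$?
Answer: $25704 + 7^{\frac{3}{4}} \approx 25708.0$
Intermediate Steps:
$I = -238$ ($I = 7 \left(-34\right) = -238$)
$S{\left(V \right)} = 2 V^{2}$ ($S{\left(V \right)} = 2 V V = 2 V^{2}$)
$W{\left(x \right)} = x^{\frac{3}{2}}$
$W{\left(\sqrt{S{\left(-2 \right)} - 1} \right)} - 108 I = \left(\sqrt{2 \left(-2\right)^{2} - 1}\right)^{\frac{3}{2}} - -25704 = \left(\sqrt{2 \cdot 4 - 1}\right)^{\frac{3}{2}} + 25704 = \left(\sqrt{8 - 1}\right)^{\frac{3}{2}} + 25704 = \left(\sqrt{7}\right)^{\frac{3}{2}} + 25704 = 7^{\frac{3}{4}} + 25704 = 25704 + 7^{\frac{3}{4}}$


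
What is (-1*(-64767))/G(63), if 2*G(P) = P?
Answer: 43178/21 ≈ 2056.1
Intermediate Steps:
G(P) = P/2
(-1*(-64767))/G(63) = (-1*(-64767))/(((½)*63)) = 64767/(63/2) = 64767*(2/63) = 43178/21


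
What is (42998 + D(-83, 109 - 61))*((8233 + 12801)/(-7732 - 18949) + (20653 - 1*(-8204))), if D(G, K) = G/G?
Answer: 33105471156417/26681 ≈ 1.2408e+9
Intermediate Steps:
D(G, K) = 1
(42998 + D(-83, 109 - 61))*((8233 + 12801)/(-7732 - 18949) + (20653 - 1*(-8204))) = (42998 + 1)*((8233 + 12801)/(-7732 - 18949) + (20653 - 1*(-8204))) = 42999*(21034/(-26681) + (20653 + 8204)) = 42999*(21034*(-1/26681) + 28857) = 42999*(-21034/26681 + 28857) = 42999*(769912583/26681) = 33105471156417/26681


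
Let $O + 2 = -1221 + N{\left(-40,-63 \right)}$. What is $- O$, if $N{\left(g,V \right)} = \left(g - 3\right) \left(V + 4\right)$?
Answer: $-1314$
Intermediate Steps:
$N{\left(g,V \right)} = \left(-3 + g\right) \left(4 + V\right)$ ($N{\left(g,V \right)} = \left(g - 3\right) \left(4 + V\right) = \left(-3 + g\right) \left(4 + V\right)$)
$O = 1314$ ($O = -2 - -1316 = -2 + \left(-1221 + \left(-12 + 189 - 160 + 2520\right)\right) = -2 + \left(-1221 + 2537\right) = -2 + 1316 = 1314$)
$- O = \left(-1\right) 1314 = -1314$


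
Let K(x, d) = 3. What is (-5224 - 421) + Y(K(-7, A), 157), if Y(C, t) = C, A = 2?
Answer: -5642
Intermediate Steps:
(-5224 - 421) + Y(K(-7, A), 157) = (-5224 - 421) + 3 = -5645 + 3 = -5642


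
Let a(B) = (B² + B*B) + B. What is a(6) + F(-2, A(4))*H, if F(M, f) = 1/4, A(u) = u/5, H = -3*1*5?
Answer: 297/4 ≈ 74.250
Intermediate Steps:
H = -15 (H = -3*5 = -15)
a(B) = B + 2*B² (a(B) = (B² + B²) + B = 2*B² + B = B + 2*B²)
A(u) = u/5 (A(u) = u*(⅕) = u/5)
F(M, f) = ¼
a(6) + F(-2, A(4))*H = 6*(1 + 2*6) + (¼)*(-15) = 6*(1 + 12) - 15/4 = 6*13 - 15/4 = 78 - 15/4 = 297/4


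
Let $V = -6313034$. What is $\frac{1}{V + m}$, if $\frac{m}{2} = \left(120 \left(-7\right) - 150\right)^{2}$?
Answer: $- \frac{1}{4352834} \approx -2.2974 \cdot 10^{-7}$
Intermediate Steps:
$m = 1960200$ ($m = 2 \left(120 \left(-7\right) - 150\right)^{2} = 2 \left(-840 - 150\right)^{2} = 2 \left(-990\right)^{2} = 2 \cdot 980100 = 1960200$)
$\frac{1}{V + m} = \frac{1}{-6313034 + 1960200} = \frac{1}{-4352834} = - \frac{1}{4352834}$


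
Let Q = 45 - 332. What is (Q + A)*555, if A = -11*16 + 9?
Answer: -251970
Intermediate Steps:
Q = -287
A = -167 (A = -176 + 9 = -167)
(Q + A)*555 = (-287 - 167)*555 = -454*555 = -251970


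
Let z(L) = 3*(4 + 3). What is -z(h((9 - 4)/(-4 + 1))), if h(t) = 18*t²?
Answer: -21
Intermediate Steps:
z(L) = 21 (z(L) = 3*7 = 21)
-z(h((9 - 4)/(-4 + 1))) = -1*21 = -21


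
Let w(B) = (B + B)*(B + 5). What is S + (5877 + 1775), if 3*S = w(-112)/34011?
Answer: 780780484/102033 ≈ 7652.2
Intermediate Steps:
w(B) = 2*B*(5 + B) (w(B) = (2*B)*(5 + B) = 2*B*(5 + B))
S = 23968/102033 (S = ((2*(-112)*(5 - 112))/34011)/3 = ((2*(-112)*(-107))*(1/34011))/3 = (23968*(1/34011))/3 = (1/3)*(23968/34011) = 23968/102033 ≈ 0.23490)
S + (5877 + 1775) = 23968/102033 + (5877 + 1775) = 23968/102033 + 7652 = 780780484/102033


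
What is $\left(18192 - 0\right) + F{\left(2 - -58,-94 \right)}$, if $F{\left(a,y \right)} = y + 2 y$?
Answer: $17910$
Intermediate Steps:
$F{\left(a,y \right)} = 3 y$
$\left(18192 - 0\right) + F{\left(2 - -58,-94 \right)} = \left(18192 - 0\right) + 3 \left(-94\right) = \left(18192 + 0\right) - 282 = 18192 - 282 = 17910$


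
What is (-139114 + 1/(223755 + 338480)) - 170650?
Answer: -174160162539/562235 ≈ -3.0976e+5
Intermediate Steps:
(-139114 + 1/(223755 + 338480)) - 170650 = (-139114 + 1/562235) - 170650 = -78214759789/562235 - 170650 = -174160162539/562235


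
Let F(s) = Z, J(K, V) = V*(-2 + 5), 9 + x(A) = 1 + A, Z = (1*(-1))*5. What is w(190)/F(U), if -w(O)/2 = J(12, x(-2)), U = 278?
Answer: -12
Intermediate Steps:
Z = -5 (Z = -1*5 = -5)
x(A) = -8 + A (x(A) = -9 + (1 + A) = -8 + A)
J(K, V) = 3*V (J(K, V) = V*3 = 3*V)
w(O) = 60 (w(O) = -6*(-8 - 2) = -6*(-10) = -2*(-30) = 60)
F(s) = -5
w(190)/F(U) = 60/(-5) = 60*(-⅕) = -12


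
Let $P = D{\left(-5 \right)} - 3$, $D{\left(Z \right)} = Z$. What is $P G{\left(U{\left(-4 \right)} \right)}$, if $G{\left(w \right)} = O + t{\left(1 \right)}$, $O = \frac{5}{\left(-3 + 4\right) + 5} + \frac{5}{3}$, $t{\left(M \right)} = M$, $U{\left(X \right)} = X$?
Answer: $-28$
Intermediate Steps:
$O = \frac{5}{2}$ ($O = \frac{5}{1 + 5} + 5 \cdot \frac{1}{3} = \frac{5}{6} + \frac{5}{3} = \frac{5}{2} \approx 2.5$)
$G{\left(w \right)} = \frac{7}{2}$ ($G{\left(w \right)} = \frac{5}{2} + 1 = \frac{7}{2}$)
$P = -8$ ($P = -5 - 3 = -8$)
$P G{\left(U{\left(-4 \right)} \right)} = \left(-8\right) \frac{7}{2} = -28$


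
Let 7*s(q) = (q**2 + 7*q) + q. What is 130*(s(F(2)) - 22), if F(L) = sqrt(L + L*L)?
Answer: -19240/7 + 1040*sqrt(6)/7 ≈ -2384.6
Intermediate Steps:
F(L) = sqrt(L + L**2)
s(q) = q**2/7 + 8*q/7 (s(q) = ((q**2 + 7*q) + q)/7 = (q**2 + 8*q)/7 = q**2/7 + 8*q/7)
130*(s(F(2)) - 22) = 130*(sqrt(2*(1 + 2))*(8 + sqrt(2*(1 + 2)))/7 - 22) = 130*(sqrt(2*3)*(8 + sqrt(2*3))/7 - 22) = 130*(sqrt(6)*(8 + sqrt(6))/7 - 22) = 130*(-22 + sqrt(6)*(8 + sqrt(6))/7) = -2860 + 130*sqrt(6)*(8 + sqrt(6))/7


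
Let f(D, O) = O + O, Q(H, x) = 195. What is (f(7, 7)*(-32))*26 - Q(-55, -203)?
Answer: -11843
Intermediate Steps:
f(D, O) = 2*O
(f(7, 7)*(-32))*26 - Q(-55, -203) = ((2*7)*(-32))*26 - 1*195 = (14*(-32))*26 - 195 = -448*26 - 195 = -11648 - 195 = -11843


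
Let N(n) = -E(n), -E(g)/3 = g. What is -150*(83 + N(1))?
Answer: -12900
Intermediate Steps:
E(g) = -3*g
N(n) = 3*n (N(n) = -(-3)*n = 3*n)
-150*(83 + N(1)) = -150*(83 + 3*1) = -150*(83 + 3) = -150*86 = -12900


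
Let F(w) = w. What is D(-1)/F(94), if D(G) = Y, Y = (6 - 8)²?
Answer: 2/47 ≈ 0.042553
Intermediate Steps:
Y = 4 (Y = (-2)² = 4)
D(G) = 4
D(-1)/F(94) = 4/94 = 4*(1/94) = 2/47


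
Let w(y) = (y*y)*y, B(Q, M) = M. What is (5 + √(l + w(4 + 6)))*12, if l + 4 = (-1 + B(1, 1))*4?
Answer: 60 + 24*√249 ≈ 438.71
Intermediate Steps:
w(y) = y³ (w(y) = y²*y = y³)
l = -4 (l = -4 + (-1 + 1)*4 = -4 + 0*4 = -4 + 0 = -4)
(5 + √(l + w(4 + 6)))*12 = (5 + √(-4 + (4 + 6)³))*12 = (5 + √(-4 + 10³))*12 = (5 + √(-4 + 1000))*12 = (5 + √996)*12 = (5 + 2*√249)*12 = 60 + 24*√249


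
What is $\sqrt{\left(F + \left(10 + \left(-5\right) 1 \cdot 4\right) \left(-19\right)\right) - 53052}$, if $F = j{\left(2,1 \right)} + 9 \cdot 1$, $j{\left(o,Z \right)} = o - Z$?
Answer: $2 i \sqrt{13213} \approx 229.9 i$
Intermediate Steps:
$F = 10$ ($F = \left(2 - 1\right) + 9 \cdot 1 = \left(2 - 1\right) + 9 = 1 + 9 = 10$)
$\sqrt{\left(F + \left(10 + \left(-5\right) 1 \cdot 4\right) \left(-19\right)\right) - 53052} = \sqrt{\left(10 + \left(10 + \left(-5\right) 1 \cdot 4\right) \left(-19\right)\right) - 53052} = \sqrt{\left(10 + \left(10 - 20\right) \left(-19\right)\right) - 53052} = \sqrt{\left(10 - -190\right) - 53052} = \sqrt{\left(10 + 190\right) - 53052} = \sqrt{200 - 53052} = \sqrt{-52852} = 2 i \sqrt{13213}$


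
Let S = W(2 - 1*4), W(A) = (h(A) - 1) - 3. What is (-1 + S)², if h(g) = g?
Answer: 49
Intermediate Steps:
W(A) = -4 + A (W(A) = (A - 1) - 3 = (-1 + A) - 3 = -4 + A)
S = -6 (S = -4 + (2 - 1*4) = -4 + (2 - 4) = -4 - 2 = -6)
(-1 + S)² = (-1 - 6)² = (-7)² = 49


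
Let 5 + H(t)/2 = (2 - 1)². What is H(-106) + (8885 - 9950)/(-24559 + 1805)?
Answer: -180967/22754 ≈ -7.9532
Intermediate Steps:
H(t) = -8 (H(t) = -10 + 2*(2 - 1)² = -10 + 2*1² = -10 + 2*1 = -10 + 2 = -8)
H(-106) + (8885 - 9950)/(-24559 + 1805) = -8 + (8885 - 9950)/(-24559 + 1805) = -8 - 1065/(-22754) = -8 - 1065*(-1/22754) = -8 + 1065/22754 = -180967/22754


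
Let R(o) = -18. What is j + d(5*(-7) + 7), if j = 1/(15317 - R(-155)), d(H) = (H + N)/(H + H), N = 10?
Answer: 138043/429380 ≈ 0.32149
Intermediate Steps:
d(H) = (10 + H)/(2*H) (d(H) = (H + 10)/(H + H) = (10 + H)/((2*H)) = (10 + H)*(1/(2*H)) = (10 + H)/(2*H))
j = 1/15335 (j = 1/(15317 - 1*(-18)) = 1/(15317 + 18) = 1/15335 ≈ 6.5210e-5)
j + d(5*(-7) + 7) = 1/15335 + (10 + (5*(-7) + 7))/(2*(5*(-7) + 7)) = 1/15335 + (10 + (-35 + 7))/(2*(-35 + 7)) = 1/15335 + (½)*(10 - 28)/(-28) = 1/15335 + (½)*(-1/28)*(-18) = 1/15335 + 9/28 = 138043/429380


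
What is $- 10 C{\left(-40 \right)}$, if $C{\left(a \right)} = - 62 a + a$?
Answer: $-24400$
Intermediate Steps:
$C{\left(a \right)} = - 61 a$
$- 10 C{\left(-40 \right)} = - 10 \left(\left(-61\right) \left(-40\right)\right) = \left(-10\right) 2440 = -24400$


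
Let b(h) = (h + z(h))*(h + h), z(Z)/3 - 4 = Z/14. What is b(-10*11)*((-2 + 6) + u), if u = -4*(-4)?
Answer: 3744400/7 ≈ 5.3491e+5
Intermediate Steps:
z(Z) = 12 + 3*Z/14 (z(Z) = 12 + 3*(Z/14) = 12 + 3*Z/14)
u = 16
b(h) = 2*h*(12 + 17*h/14) (b(h) = (h + (12 + 3*h/14))*(h + h) = (12 + 17*h/14)*(2*h) = 2*h*(12 + 17*h/14))
b(-10*11)*((-2 + 6) + u) = ((-10*11)*(168 + 17*(-10*11))/7)*((-2 + 6) + 16) = ((⅐)*(-110)*(168 + 17*(-110)))*(4 + 16) = ((⅐)*(-110)*(168 - 1870))*20 = ((⅐)*(-110)*(-1702))*20 = (187220/7)*20 = 3744400/7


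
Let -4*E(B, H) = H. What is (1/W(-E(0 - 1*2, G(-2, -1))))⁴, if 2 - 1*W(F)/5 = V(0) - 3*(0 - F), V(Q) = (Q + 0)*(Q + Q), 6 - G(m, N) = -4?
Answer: 16/9150625 ≈ 1.7485e-6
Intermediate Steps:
G(m, N) = 10 (G(m, N) = 6 - 1*(-4) = 6 + 4 = 10)
V(Q) = 2*Q² (V(Q) = Q*(2*Q) = 2*Q²)
E(B, H) = -H/4
W(F) = 10 - 15*F (W(F) = 10 - 5*(2*0² - 3*(0 - F)) = 10 - 5*(2*0 - (-3)*F) = 10 - 5*(0 + 3*F) = 10 - 15*F)
(1/W(-E(0 - 1*2, G(-2, -1))))⁴ = (1/(10 - (-15)*(-¼*10)))⁴ = (1/(10 - (-15)*(-5)/2))⁴ = (1/(10 - 15*5/2))⁴ = (1/(10 - 75/2))⁴ = (1/(-55/2))⁴ = (-2/55)⁴ = 16/9150625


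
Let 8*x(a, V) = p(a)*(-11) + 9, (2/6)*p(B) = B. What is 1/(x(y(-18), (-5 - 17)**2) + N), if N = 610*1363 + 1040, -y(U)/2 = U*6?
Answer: 8/6652641 ≈ 1.2025e-6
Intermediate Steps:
y(U) = -12*U (y(U) = -2*U*6 = -12*U)
p(B) = 3*B
x(a, V) = 9/8 - 33*a/8 (x(a, V) = ((3*a)*(-11) + 9)/8 = (-33*a + 9)/8 = (9 - 33*a)/8 = 9/8 - 33*a/8)
N = 832470 (N = 831430 + 1040 = 832470)
1/(x(y(-18), (-5 - 17)**2) + N) = 1/((9/8 - (-99)*(-18)/2) + 832470) = 1/((9/8 - 33/8*216) + 832470) = 1/((9/8 - 891) + 832470) = 1/(-7119/8 + 832470) = 1/(6652641/8) = 8/6652641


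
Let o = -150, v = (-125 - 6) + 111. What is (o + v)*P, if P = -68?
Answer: 11560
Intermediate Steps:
v = -20 (v = -131 + 111 = -20)
(o + v)*P = (-150 - 20)*(-68) = -170*(-68) = 11560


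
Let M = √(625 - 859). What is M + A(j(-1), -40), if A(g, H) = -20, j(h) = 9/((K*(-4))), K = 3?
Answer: -20 + 3*I*√26 ≈ -20.0 + 15.297*I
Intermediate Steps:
j(h) = -¾ (j(h) = 9/((3*(-4))) = 9/(-12) = 9*(-1/12) = -¾)
M = 3*I*√26 (M = √(-234) = 3*I*√26 ≈ 15.297*I)
M + A(j(-1), -40) = 3*I*√26 - 20 = -20 + 3*I*√26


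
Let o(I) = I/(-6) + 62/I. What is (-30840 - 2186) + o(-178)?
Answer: -8810114/267 ≈ -32997.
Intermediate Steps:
o(I) = 62/I - I/6 (o(I) = I*(-⅙) + 62/I = -I/6 + 62/I = 62/I - I/6)
(-30840 - 2186) + o(-178) = (-30840 - 2186) + (62/(-178) - ⅙*(-178)) = -33026 + (62*(-1/178) + 89/3) = -33026 + (-31/89 + 89/3) = -33026 + 7828/267 = -8810114/267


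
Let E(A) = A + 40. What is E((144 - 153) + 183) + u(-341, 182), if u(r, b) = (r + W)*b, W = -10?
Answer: -63668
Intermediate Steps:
u(r, b) = b*(-10 + r) (u(r, b) = (r - 10)*b = (-10 + r)*b = b*(-10 + r))
E(A) = 40 + A
E((144 - 153) + 183) + u(-341, 182) = (40 + ((144 - 153) + 183)) + 182*(-10 - 341) = (40 + (-9 + 183)) + 182*(-351) = (40 + 174) - 63882 = 214 - 63882 = -63668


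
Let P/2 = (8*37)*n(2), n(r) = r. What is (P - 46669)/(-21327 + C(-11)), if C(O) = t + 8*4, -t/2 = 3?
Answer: 45485/21301 ≈ 2.1353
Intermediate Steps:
t = -6 (t = -2*3 = -6)
C(O) = 26 (C(O) = -6 + 8*4 = -6 + 32 = 26)
P = 1184 (P = 2*((8*37)*2) = 2*(296*2) = 2*592 = 1184)
(P - 46669)/(-21327 + C(-11)) = (1184 - 46669)/(-21327 + 26) = -45485/(-21301) = -45485*(-1/21301) = 45485/21301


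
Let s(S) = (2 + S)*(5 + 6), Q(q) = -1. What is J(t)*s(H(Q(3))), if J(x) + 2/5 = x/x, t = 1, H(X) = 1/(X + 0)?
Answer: 33/5 ≈ 6.6000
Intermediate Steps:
H(X) = 1/X
J(x) = 3/5 (J(x) = -2/5 + x/x = -2/5 + 1 = 3/5)
s(S) = 22 + 11*S (s(S) = (2 + S)*11 = 22 + 11*S)
J(t)*s(H(Q(3))) = 3*(22 + 11/(-1))/5 = 3*(22 + 11*(-1))/5 = 3*(22 - 11)/5 = (3/5)*11 = 33/5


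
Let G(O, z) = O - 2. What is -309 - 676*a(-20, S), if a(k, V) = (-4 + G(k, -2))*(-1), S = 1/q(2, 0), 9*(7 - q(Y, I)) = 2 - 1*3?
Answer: -17885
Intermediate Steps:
G(O, z) = -2 + O
q(Y, I) = 64/9 (q(Y, I) = 7 - (2 - 1*3)/9 = 7 - (2 - 3)/9 = 7 - 1/9*(-1) = 7 + 1/9 = 64/9)
S = 9/64 (S = 1/(64/9) = 9/64 ≈ 0.14063)
a(k, V) = 6 - k (a(k, V) = (-4 + (-2 + k))*(-1) = (-6 + k)*(-1) = 6 - k)
-309 - 676*a(-20, S) = -309 - 676*(6 - 1*(-20)) = -309 - 676*(6 + 20) = -309 - 676*26 = -309 - 17576 = -17885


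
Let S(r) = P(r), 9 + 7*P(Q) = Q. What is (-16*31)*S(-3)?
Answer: 5952/7 ≈ 850.29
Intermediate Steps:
P(Q) = -9/7 + Q/7
S(r) = -9/7 + r/7
(-16*31)*S(-3) = (-16*31)*(-9/7 + (⅐)*(-3)) = -496*(-9/7 - 3/7) = -496*(-12/7) = 5952/7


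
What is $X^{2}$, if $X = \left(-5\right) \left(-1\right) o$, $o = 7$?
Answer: $1225$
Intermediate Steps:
$X = 35$ ($X = \left(-5\right) \left(-1\right) 7 = 5 \cdot 7 = 35$)
$X^{2} = 35^{2} = 1225$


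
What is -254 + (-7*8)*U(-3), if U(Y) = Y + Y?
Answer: 82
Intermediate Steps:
U(Y) = 2*Y
-254 + (-7*8)*U(-3) = -254 + (-7*8)*(2*(-3)) = -254 - 56*(-6) = -254 + 336 = 82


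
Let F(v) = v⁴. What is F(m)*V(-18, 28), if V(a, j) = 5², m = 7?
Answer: 60025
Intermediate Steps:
V(a, j) = 25
F(m)*V(-18, 28) = 7⁴*25 = 2401*25 = 60025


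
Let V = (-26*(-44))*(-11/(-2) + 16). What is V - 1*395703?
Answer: -371107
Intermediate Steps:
V = 24596 (V = 1144*(-11*(-½) + 16) = 1144*(11/2 + 16) = 1144*(43/2) = 24596)
V - 1*395703 = 24596 - 1*395703 = 24596 - 395703 = -371107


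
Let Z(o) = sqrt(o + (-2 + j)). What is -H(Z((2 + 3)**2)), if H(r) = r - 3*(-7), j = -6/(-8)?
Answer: -21 - sqrt(95)/2 ≈ -25.873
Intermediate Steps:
j = 3/4 (j = -6*(-1/8) = 3/4 ≈ 0.75000)
Z(o) = sqrt(-5/4 + o) (Z(o) = sqrt(o + (-2 + 3/4)) = sqrt(o - 5/4) = sqrt(-5/4 + o))
H(r) = 21 + r (H(r) = r + 21 = 21 + r)
-H(Z((2 + 3)**2)) = -(21 + sqrt(-5 + 4*(2 + 3)**2)/2) = -(21 + sqrt(-5 + 4*5**2)/2) = -(21 + sqrt(-5 + 4*25)/2) = -(21 + sqrt(-5 + 100)/2) = -(21 + sqrt(95)/2) = -21 - sqrt(95)/2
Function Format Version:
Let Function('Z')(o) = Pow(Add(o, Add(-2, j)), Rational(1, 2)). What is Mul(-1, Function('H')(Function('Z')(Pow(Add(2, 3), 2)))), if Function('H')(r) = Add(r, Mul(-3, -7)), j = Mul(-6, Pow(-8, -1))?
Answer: Add(-21, Mul(Rational(-1, 2), Pow(95, Rational(1, 2)))) ≈ -25.873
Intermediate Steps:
j = Rational(3, 4) (j = Mul(-6, Rational(-1, 8)) = Rational(3, 4) ≈ 0.75000)
Function('Z')(o) = Pow(Add(Rational(-5, 4), o), Rational(1, 2)) (Function('Z')(o) = Pow(Add(o, Add(-2, Rational(3, 4))), Rational(1, 2)) = Pow(Add(o, Rational(-5, 4)), Rational(1, 2)) = Pow(Add(Rational(-5, 4), o), Rational(1, 2)))
Function('H')(r) = Add(21, r) (Function('H')(r) = Add(r, 21) = Add(21, r))
Mul(-1, Function('H')(Function('Z')(Pow(Add(2, 3), 2)))) = Mul(-1, Add(21, Mul(Rational(1, 2), Pow(Add(-5, Mul(4, Pow(Add(2, 3), 2))), Rational(1, 2))))) = Mul(-1, Add(21, Mul(Rational(1, 2), Pow(Add(-5, Mul(4, Pow(5, 2))), Rational(1, 2))))) = Mul(-1, Add(21, Mul(Rational(1, 2), Pow(Add(-5, Mul(4, 25)), Rational(1, 2))))) = Mul(-1, Add(21, Mul(Rational(1, 2), Pow(Add(-5, 100), Rational(1, 2))))) = Mul(-1, Add(21, Mul(Rational(1, 2), Pow(95, Rational(1, 2))))) = Add(-21, Mul(Rational(-1, 2), Pow(95, Rational(1, 2))))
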